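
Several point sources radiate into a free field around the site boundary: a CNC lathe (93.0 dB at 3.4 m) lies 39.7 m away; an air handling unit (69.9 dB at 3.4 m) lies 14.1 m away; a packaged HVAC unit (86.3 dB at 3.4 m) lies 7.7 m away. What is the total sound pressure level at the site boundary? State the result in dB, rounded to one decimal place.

Apply inverse-square spreading to bring every level to the receiver, then sum 10^(L/10).
CNC lathe: 93.0 − 20·log₁₀(39.7/3.4) = 93.0 − 21.35 = 71.65 dB.
air handling unit: 69.9 − 20·log₁₀(14.1/3.4) = 69.9 − 12.35 = 57.55 dB.
packaged HVAC unit: 86.3 − 20·log₁₀(7.7/3.4) = 86.3 − 7.10 = 79.20 dB.
Σ 10^(L/10) = 9.837e+07 → L_total = 10·log₁₀(9.837e+07) = 79.93 dB.

79.9 dB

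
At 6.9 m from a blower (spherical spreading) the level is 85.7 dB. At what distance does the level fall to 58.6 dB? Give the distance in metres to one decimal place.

Point-source spreading drops the level by 20·log₁₀(r₂/r₁); inverting, r₂/r₁ = 10^(ΔL/20).
r₂ = 6.9·10^((85.7−58.6)/20) = 6.9·10^(27.1/20) = 156.26 m.

156.3 m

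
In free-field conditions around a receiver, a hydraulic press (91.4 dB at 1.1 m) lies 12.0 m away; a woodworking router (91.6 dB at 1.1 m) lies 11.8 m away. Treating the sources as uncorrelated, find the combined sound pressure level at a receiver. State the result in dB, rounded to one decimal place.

73.8 dB

First find each source's level at the receiver (point-source: −20·log₁₀(r/r_ref)), then combine on an intensity basis.
hydraulic press: 91.4 − 20·log₁₀(12.0/1.1) = 91.4 − 20.76 = 70.64 dB.
woodworking router: 91.6 − 20·log₁₀(11.8/1.1) = 91.6 − 20.61 = 70.99 dB.
Σ 10^(L/10) = 2.416e+07 → L_total = 10·log₁₀(2.416e+07) = 73.83 dB.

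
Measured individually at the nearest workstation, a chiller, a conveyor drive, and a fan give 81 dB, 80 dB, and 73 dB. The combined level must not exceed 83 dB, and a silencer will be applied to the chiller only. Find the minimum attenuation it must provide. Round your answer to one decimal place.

Fixed contribution from the other sources: Σ 10^(L/10) = 10^(80/10) + 10^(73/10) = 1.200e+08 (80.79 dB).
To meet 83 dB overall, the treated chiller may contribute at most 10^(83/10) − 1.200e+08 = 7.957e+07, i.e. 79.01 dB.
Required insertion loss = 81 − 79.01 = 1.99 dB.

2.0 dB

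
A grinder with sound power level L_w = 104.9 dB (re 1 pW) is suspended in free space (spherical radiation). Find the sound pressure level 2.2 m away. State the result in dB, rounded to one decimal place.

Free-field spherical radiation: L_p = L_w − 10·log₁₀(4π·r²), r = 2.2 m.
4π·r² = 60.82 m², 10·log₁₀ of that is 17.841 dB.
L_p = 104.9 − 17.841 = 87.06 dB.

87.1 dB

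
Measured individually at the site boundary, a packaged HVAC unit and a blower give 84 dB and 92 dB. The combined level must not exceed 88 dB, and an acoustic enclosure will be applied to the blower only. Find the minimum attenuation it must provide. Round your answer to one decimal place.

6.2 dB

Everything except the blower sums to 10^(84/10) = 2.512e+08 in linear terms, 84.00 dB.
The limit corresponds to 10^(88/10) = 6.310e+08; subtracting the fixed part leaves 3.798e+08 for the blower, i.e. 85.80 dB.
Required insertion loss = 92 − 85.80 = 6.20 dB.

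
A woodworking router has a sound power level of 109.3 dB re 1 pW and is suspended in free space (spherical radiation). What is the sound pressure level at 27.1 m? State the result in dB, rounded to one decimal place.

69.6 dB

Free-field spherical radiation: L_p = L_w − 10·log₁₀(4π·r²), r = 27.1 m.
4π·r² = 9229 m², 10·log₁₀ of that is 39.651 dB.
L_p = 109.3 − 39.651 = 69.65 dB.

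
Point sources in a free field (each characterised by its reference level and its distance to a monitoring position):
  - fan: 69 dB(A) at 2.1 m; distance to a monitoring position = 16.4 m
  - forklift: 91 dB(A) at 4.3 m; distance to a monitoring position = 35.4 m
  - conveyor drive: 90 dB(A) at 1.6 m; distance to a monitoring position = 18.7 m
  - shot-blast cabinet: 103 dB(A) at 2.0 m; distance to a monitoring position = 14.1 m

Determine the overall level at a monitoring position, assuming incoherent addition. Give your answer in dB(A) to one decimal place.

86.3 dB(A)

First find each source's level at the receiver (point-source: −20·log₁₀(r/r_ref)), then combine on an intensity basis.
fan: 69 − 20·log₁₀(16.4/2.1) = 69 − 17.85 = 51.15 dB(A).
forklift: 91 − 20·log₁₀(35.4/4.3) = 91 − 18.31 = 72.69 dB(A).
conveyor drive: 90 − 20·log₁₀(18.7/1.6) = 90 − 21.35 = 68.65 dB(A).
shot-blast cabinet: 103 − 20·log₁₀(14.1/2.0) = 103 − 16.96 = 86.04 dB(A).
Σ 10^(L/10) = 4.275e+08 → L_total = 10·log₁₀(4.275e+08) = 86.31 dB(A).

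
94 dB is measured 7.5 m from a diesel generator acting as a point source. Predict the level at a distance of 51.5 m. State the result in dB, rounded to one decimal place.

77.3 dB

Point-source attenuation: ΔL = 20·log₁₀(r₂/r₁) = 20·log₁₀(51.5/7.5) = 16.735 dB.
L₂ = 94 − 20·log₁₀(51.5/7.5) = 94 − 16.735 = 77.27 dB.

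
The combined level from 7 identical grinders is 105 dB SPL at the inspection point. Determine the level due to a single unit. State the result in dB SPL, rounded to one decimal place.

For N identical incoherent sources L_total = L₁ + 10·log₁₀ N, so L₁ = 105 − 10·log₁₀(7) = 105 − 8.451.

96.5 dB SPL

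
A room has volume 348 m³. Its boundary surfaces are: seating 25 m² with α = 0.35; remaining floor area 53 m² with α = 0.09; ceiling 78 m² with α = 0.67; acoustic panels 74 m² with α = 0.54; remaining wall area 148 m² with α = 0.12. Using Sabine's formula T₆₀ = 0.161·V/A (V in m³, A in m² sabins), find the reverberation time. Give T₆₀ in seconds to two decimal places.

Summing Sᵢαᵢ: 25·0.35 + 53·0.09 + 78·0.67 + 74·0.54 + 148·0.12 = 123.50 m².
T₆₀ = 0.161 × 348 / 123.50 = 0.454 s.

0.45 s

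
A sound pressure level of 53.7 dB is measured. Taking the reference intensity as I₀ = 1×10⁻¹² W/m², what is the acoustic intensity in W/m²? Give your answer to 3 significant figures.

I/I₀ = 10^(53.7/10) = 2.344e+05, so I = 2.344e+05 × 10⁻¹² W/m².

2.34e-07 W/m²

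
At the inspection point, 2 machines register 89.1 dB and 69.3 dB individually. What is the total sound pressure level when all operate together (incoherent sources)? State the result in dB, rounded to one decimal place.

89.1 dB

For uncorrelated sources the intensities add, so convert each level to linear form, sum, and take 10·log₁₀ of the total.
Σ 10^(L/10) = 10^(89.1/10) + 10^(69.3/10) = 8.213e+08.
L_total = 10·log₁₀(8.213e+08) = 89.15 dB.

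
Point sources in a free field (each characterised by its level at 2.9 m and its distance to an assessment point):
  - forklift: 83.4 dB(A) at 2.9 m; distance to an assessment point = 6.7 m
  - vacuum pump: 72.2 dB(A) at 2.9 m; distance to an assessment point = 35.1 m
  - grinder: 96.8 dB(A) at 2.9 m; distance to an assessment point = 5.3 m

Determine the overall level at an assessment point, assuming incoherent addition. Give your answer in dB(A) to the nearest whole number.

First find each source's level at the receiver (point-source: −20·log₁₀(r/r_ref)), then combine on an intensity basis.
forklift: 83.4 − 20·log₁₀(6.7/2.9) = 83.4 − 7.27 = 76.13 dB(A).
vacuum pump: 72.2 − 20·log₁₀(35.1/2.9) = 72.2 − 21.66 = 50.54 dB(A).
grinder: 96.8 − 20·log₁₀(5.3/2.9) = 96.8 − 5.24 = 91.56 dB(A).
Σ 10^(L/10) = 1.474e+09 → L_total = 10·log₁₀(1.474e+09) = 91.69 dB(A).

92 dB(A)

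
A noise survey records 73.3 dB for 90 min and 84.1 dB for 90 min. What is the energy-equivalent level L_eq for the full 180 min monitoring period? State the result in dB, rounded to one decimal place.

Weight each interval's intensity by its duration and average over T = 180 min:
Σ tᵢ·10^(Lᵢ/10) = 90·10^(73.3/10) + 90·10^(84.1/10) = 2.506e+10.
L_eq = 10·log₁₀(2.506e+10/180) = 81.44 dB.

81.4 dB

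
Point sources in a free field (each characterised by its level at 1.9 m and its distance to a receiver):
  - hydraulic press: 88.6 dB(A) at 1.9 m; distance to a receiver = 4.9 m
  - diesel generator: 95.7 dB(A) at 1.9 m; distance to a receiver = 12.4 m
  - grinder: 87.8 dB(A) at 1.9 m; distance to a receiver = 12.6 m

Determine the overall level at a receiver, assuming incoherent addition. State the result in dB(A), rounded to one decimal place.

First find each source's level at the receiver (point-source: −20·log₁₀(r/r_ref)), then combine on an intensity basis.
hydraulic press: 88.6 − 20·log₁₀(4.9/1.9) = 88.6 − 8.23 = 80.37 dB(A).
diesel generator: 95.7 − 20·log₁₀(12.4/1.9) = 95.7 − 16.29 = 79.41 dB(A).
grinder: 87.8 − 20·log₁₀(12.6/1.9) = 87.8 − 16.43 = 71.37 dB(A).
Σ 10^(L/10) = 2.099e+08 → L_total = 10·log₁₀(2.099e+08) = 83.22 dB(A).

83.2 dB(A)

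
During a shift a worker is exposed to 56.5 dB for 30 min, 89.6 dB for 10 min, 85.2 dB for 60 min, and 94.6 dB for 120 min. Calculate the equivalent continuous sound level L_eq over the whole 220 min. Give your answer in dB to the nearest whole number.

92 dB

L_eq = 10·log₁₀[(1/T)·Σ tᵢ·10^(Lᵢ/10)] with T = 220 min.
Σ tᵢ·10^(Lᵢ/10) = 30·10^(56.5/10) + 10·10^(89.6/10) + 60·10^(85.2/10) + 120·10^(94.6/10) = 3.751e+11.
L_eq = 10·log₁₀(3.751e+11/220) = 92.32 dB.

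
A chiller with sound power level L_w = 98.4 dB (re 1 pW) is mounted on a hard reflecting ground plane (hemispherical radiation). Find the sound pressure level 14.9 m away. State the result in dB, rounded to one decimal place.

67.0 dB

L_p = L_w − 10·log₁₀(2π·r²) with r = 14.9 m.
2π·r² = 1395 m², 10·log₁₀ of that is 31.446 dB.
L_p = 98.4 − 31.446 = 66.95 dB.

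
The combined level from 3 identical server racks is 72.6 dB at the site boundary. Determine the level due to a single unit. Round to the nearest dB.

68 dB

3 equal contributions raise the level by 10·log₁₀ 3 = 4.771 dB, so each unit alone gives 72.6 − 4.771.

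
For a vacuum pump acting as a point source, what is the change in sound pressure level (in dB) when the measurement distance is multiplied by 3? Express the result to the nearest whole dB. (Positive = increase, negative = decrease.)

With spherical spreading the level changes by −20·log₁₀(r₂/r₁).
ΔL = −20·log₁₀(3) = -9.54 dB.

-10 dB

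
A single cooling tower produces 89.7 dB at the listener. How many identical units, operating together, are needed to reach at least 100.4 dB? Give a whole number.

12

N identical sources give L₁ + 10·log₁₀ N, so require 10·log₁₀ N ≥ 100.4 − 89.7 = 10.7 dB.
N ≥ 10^(10.7/10) = 11.749, so N = 12.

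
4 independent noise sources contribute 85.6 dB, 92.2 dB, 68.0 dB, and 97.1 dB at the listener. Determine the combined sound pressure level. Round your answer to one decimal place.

Incoherent sources combine by intensity addition: L_total = 10·log₁₀(Σ 10^(L_i/10)).
Σ 10^(L/10) = 10^(85.6/10) + 10^(92.2/10) + 10^(68.0/10) + 10^(97.1/10) = 7.158e+09.
L_total = 10·log₁₀(7.158e+09) = 98.55 dB.

98.5 dB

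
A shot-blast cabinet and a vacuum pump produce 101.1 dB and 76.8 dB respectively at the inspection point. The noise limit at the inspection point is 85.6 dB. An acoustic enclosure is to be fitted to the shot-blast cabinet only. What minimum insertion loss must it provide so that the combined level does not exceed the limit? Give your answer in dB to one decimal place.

16.1 dB

Fixed contribution from the other source: Σ 10^(L/10) = 10^(76.8/10) = 4.786e+07 (76.80 dB).
To meet 85.6 dB overall, the treated shot-blast cabinet may contribute at most 10^(85.6/10) − 4.786e+07 = 3.152e+08, i.e. 84.99 dB.
Required insertion loss = 101.1 − 84.99 = 16.11 dB.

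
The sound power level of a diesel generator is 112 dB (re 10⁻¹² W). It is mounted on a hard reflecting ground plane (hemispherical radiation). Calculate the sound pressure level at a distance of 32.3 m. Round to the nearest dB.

74 dB

The power spreads over a hemisphere of area 2π·r², so L_p = L_w − 10·log₁₀(2π·r²).
2π·r² = 6555 m², 10·log₁₀ of that is 38.166 dB.
L_p = 112 − 38.166 = 73.83 dB.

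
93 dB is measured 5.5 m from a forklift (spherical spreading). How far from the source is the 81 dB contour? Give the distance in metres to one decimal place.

21.9 m

Point-source spreading drops the level by 20·log₁₀(r₂/r₁); inverting, r₂/r₁ = 10^(ΔL/20).
r₂ = 5.5·10^((93−81)/20) = 5.5·10^(12.0/20) = 21.90 m.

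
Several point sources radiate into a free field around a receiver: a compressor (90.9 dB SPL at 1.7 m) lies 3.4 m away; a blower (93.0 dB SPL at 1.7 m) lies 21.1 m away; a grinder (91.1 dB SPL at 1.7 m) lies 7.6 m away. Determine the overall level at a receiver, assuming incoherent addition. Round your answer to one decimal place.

85.9 dB SPL

First find each source's level at the receiver (point-source: −20·log₁₀(r/r_ref)), then combine on an intensity basis.
compressor: 90.9 − 20·log₁₀(3.4/1.7) = 90.9 − 6.02 = 84.88 dB SPL.
blower: 93.0 − 20·log₁₀(21.1/1.7) = 93.0 − 21.88 = 71.12 dB SPL.
grinder: 91.1 − 20·log₁₀(7.6/1.7) = 91.1 − 13.01 = 78.09 dB SPL.
Σ 10^(L/10) = 3.850e+08 → L_total = 10·log₁₀(3.850e+08) = 85.85 dB SPL.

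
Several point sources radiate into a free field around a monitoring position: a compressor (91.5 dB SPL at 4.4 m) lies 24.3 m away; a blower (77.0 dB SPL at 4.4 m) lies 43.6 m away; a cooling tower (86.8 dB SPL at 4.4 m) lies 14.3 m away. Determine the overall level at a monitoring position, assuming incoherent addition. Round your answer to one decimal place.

79.6 dB SPL

Apply inverse-square spreading to bring every level to the receiver, then sum 10^(L/10).
compressor: 91.5 − 20·log₁₀(24.3/4.4) = 91.5 − 14.84 = 76.66 dB SPL.
blower: 77.0 − 20·log₁₀(43.6/4.4) = 77.0 − 19.92 = 57.08 dB SPL.
cooling tower: 86.8 − 20·log₁₀(14.3/4.4) = 86.8 − 10.24 = 76.56 dB SPL.
Σ 10^(L/10) = 9.214e+07 → L_total = 10·log₁₀(9.214e+07) = 79.64 dB SPL.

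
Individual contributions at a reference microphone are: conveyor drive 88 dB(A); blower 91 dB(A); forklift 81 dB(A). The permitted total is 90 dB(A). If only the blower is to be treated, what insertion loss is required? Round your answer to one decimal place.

Everything except the blower sums to 10^(88/10) + 10^(81/10) = 7.568e+08 in linear terms, 88.79 dB(A).
The limit corresponds to 10^(90/10) = 1.000e+09; subtracting the fixed part leaves 2.432e+08 for the blower, i.e. 83.86 dB(A).
Required insertion loss = 91 − 83.86 = 7.14 dB.

7.1 dB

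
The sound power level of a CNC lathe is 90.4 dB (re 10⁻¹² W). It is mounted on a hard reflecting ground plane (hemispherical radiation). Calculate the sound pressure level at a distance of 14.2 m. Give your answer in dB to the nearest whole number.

59 dB

Free-field hemispherical radiation: L_p = L_w − 10·log₁₀(2π·r²), r = 14.2 m.
2π·r² = 1267 m², 10·log₁₀ of that is 31.028 dB.
L_p = 90.4 − 31.028 = 59.37 dB.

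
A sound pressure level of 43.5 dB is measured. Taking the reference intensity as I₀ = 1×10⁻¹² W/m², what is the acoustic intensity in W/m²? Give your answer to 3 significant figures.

2.24e-08 W/m²

I = I₀·10^(L/10) = 10⁻¹² × 10^(43.5/10) = 10^(-7.650).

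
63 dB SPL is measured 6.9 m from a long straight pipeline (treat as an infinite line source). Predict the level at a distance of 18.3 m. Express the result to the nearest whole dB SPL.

For a line source, L₂ = L₁ − 10·log₁₀(r₂/r₁).
L₂ = 63 − 10·log₁₀(18.3/6.9) = 63 − 4.236 = 58.76 dB SPL.

59 dB SPL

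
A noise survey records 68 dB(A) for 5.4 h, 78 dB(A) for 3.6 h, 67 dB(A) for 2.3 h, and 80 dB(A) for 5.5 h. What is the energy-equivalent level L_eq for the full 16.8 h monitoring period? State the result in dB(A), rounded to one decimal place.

76.9 dB(A)

L_eq = 10·log₁₀[(1/T)·Σ tᵢ·10^(Lᵢ/10)] with T = 16.8 h.
Σ tᵢ·10^(Lᵢ/10) = 5.4·10^(68/10) + 3.6·10^(78/10) + 2.3·10^(67/10) + 5.5·10^(80/10) = 8.227e+08.
L_eq = 10·log₁₀(8.227e+08/16.8) = 76.90 dB(A).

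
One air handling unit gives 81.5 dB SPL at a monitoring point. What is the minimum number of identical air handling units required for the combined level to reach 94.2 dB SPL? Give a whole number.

19

Need L₁ + 10·log₁₀ N ≥ 94.2, i.e. log₁₀ N ≥ 1.27.
N ≥ 10^(12.7/10) = 18.621, so N = 19.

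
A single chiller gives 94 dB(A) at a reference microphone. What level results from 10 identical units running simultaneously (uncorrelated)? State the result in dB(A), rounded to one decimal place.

With 10 equal, uncorrelated contributions the intensity is 10× that of one unit, giving a rise of 10·log₁₀ 10.
L_total = 94 + 10·log₁₀(10) = 94 + 10.000 = 104.00 dB(A).

104.0 dB(A)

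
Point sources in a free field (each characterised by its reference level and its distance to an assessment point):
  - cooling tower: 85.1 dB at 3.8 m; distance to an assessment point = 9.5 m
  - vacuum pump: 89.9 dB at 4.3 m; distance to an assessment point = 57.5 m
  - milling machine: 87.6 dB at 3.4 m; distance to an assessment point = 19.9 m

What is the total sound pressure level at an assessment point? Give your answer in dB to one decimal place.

78.7 dB

First find each source's level at the receiver (point-source: −20·log₁₀(r/r_ref)), then combine on an intensity basis.
cooling tower: 85.1 − 20·log₁₀(9.5/3.8) = 85.1 − 7.96 = 77.14 dB.
vacuum pump: 89.9 − 20·log₁₀(57.5/4.3) = 89.9 − 22.52 = 67.38 dB.
milling machine: 87.6 − 20·log₁₀(19.9/3.4) = 87.6 − 15.35 = 72.25 dB.
Σ 10^(L/10) = 7.404e+07 → L_total = 10·log₁₀(7.404e+07) = 78.69 dB.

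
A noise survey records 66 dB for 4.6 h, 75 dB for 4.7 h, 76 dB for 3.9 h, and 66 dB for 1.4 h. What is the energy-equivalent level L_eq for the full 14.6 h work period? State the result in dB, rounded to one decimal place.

73.5 dB

L_eq = 10·log₁₀[(1/T)·Σ tᵢ·10^(Lᵢ/10)] with T = 14.6 h.
Σ tᵢ·10^(Lᵢ/10) = 4.6·10^(66/10) + 4.7·10^(75/10) + 3.9·10^(76/10) + 1.4·10^(66/10) = 3.278e+08.
L_eq = 10·log₁₀(3.278e+08/14.6) = 73.51 dB.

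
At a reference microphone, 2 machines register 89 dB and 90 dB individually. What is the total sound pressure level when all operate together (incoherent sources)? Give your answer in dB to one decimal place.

Incoherent sources combine by intensity addition: L_total = 10·log₁₀(Σ 10^(L_i/10)).
Σ 10^(L/10) = 10^(89/10) + 10^(90/10) = 1.794e+09.
L_total = 10·log₁₀(1.794e+09) = 92.54 dB.

92.5 dB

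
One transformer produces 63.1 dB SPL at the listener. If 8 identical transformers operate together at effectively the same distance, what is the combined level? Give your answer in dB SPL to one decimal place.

L_total = L₁ + 10·log₁₀ N for N identical incoherent sources.
L_total = 63.1 + 10·log₁₀(8) = 63.1 + 9.031 = 72.13 dB SPL.

72.1 dB SPL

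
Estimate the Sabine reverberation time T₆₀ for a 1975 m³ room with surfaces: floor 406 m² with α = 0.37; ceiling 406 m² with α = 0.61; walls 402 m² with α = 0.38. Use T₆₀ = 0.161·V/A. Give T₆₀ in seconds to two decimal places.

0.58 s

Total absorption A = 406·0.37 + 406·0.61 + 402·0.38 = 550.64 m² sabins.
T₆₀ = 0.161 × 1975 / 550.64 = 0.577 s.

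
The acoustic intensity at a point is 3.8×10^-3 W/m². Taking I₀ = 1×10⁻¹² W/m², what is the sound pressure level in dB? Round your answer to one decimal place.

95.8 dB

I/I₀ = 3.8×10^-3/10⁻¹² = 3.8×10^9, and L = 10·log₁₀(I/I₀).
L = 10·(0.5798 + 9) = 95.80 dB.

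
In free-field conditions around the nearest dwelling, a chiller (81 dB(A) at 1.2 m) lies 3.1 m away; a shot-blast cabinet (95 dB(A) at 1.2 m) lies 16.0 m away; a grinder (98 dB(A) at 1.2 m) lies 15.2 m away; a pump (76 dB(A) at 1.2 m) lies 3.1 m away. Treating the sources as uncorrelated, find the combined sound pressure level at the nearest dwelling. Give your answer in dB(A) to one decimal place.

Apply inverse-square spreading to bring every level to the receiver, then sum 10^(L/10).
chiller: 81 − 20·log₁₀(3.1/1.2) = 81 − 8.24 = 72.76 dB(A).
shot-blast cabinet: 95 − 20·log₁₀(16.0/1.2) = 95 − 22.50 = 72.50 dB(A).
grinder: 98 − 20·log₁₀(15.2/1.2) = 98 − 22.05 = 75.95 dB(A).
pump: 76 − 20·log₁₀(3.1/1.2) = 76 − 8.24 = 67.76 dB(A).
Σ 10^(L/10) = 8.194e+07 → L_total = 10·log₁₀(8.194e+07) = 79.14 dB(A).

79.1 dB(A)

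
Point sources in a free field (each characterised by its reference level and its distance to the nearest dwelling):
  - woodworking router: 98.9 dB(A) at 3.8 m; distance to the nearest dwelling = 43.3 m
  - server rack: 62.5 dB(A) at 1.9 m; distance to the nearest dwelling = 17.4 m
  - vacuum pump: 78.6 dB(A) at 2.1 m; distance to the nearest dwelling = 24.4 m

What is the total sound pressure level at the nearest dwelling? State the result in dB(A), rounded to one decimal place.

77.8 dB(A)

Apply inverse-square spreading to bring every level to the receiver, then sum 10^(L/10).
woodworking router: 98.9 − 20·log₁₀(43.3/3.8) = 98.9 − 21.13 = 77.77 dB(A).
server rack: 62.5 − 20·log₁₀(17.4/1.9) = 62.5 − 19.24 = 43.26 dB(A).
vacuum pump: 78.6 − 20·log₁₀(24.4/2.1) = 78.6 − 21.30 = 57.30 dB(A).
Σ 10^(L/10) = 6.034e+07 → L_total = 10·log₁₀(6.034e+07) = 77.81 dB(A).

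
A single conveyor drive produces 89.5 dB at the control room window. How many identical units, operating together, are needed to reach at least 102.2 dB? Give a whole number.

19

N identical sources give L₁ + 10·log₁₀ N, so require 10·log₁₀ N ≥ 102.2 − 89.5 = 12.7 dB.
N ≥ 10^(12.7/10) = 18.621, so N = 19.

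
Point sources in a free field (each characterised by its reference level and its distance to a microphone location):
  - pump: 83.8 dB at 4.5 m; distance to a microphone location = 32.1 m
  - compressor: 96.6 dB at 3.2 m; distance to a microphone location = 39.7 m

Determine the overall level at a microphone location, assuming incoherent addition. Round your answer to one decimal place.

Propagate each source to the receiver with L = L_ref − 20·log₁₀(r/r_ref), then add intensities.
pump: 83.8 − 20·log₁₀(32.1/4.5) = 83.8 − 17.07 = 66.73 dB.
compressor: 96.6 − 20·log₁₀(39.7/3.2) = 96.6 − 21.87 = 74.73 dB.
Σ 10^(L/10) = 3.441e+07 → L_total = 10·log₁₀(3.441e+07) = 75.37 dB.

75.4 dB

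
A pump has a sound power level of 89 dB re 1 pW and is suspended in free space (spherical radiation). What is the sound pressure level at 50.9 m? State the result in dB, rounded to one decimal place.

The power spreads over a sphere of area 4π·r², so L_p = L_w − 10·log₁₀(4π·r²).
4π·r² = 3.256e+04 m², 10·log₁₀ of that is 45.126 dB.
L_p = 89 − 45.126 = 43.87 dB.

43.9 dB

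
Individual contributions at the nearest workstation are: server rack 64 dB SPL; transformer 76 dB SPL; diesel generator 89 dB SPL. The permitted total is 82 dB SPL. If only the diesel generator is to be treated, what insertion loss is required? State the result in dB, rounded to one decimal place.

The untreated sources together contribute 10^(64/10) + 10^(76/10) = 4.232e+07, i.e. 76.27 dB SPL.
To meet 82 dB SPL overall, the treated diesel generator may contribute at most 10^(82/10) − 4.232e+07 = 1.162e+08, i.e. 80.65 dB SPL.
So the diesel generator must be reduced from 89 to 80.65 dB SPL: IL = 8.35 dB.

8.3 dB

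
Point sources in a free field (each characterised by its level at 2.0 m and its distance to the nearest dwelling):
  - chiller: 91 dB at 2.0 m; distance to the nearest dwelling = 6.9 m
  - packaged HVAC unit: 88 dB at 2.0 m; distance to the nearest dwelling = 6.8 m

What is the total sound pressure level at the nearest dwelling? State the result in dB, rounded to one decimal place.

First find each source's level at the receiver (point-source: −20·log₁₀(r/r_ref)), then combine on an intensity basis.
chiller: 91 − 20·log₁₀(6.9/2.0) = 91 − 10.76 = 80.24 dB.
packaged HVAC unit: 88 − 20·log₁₀(6.8/2.0) = 88 − 10.63 = 77.37 dB.
Σ 10^(L/10) = 1.604e+08 → L_total = 10·log₁₀(1.604e+08) = 82.05 dB.

82.1 dB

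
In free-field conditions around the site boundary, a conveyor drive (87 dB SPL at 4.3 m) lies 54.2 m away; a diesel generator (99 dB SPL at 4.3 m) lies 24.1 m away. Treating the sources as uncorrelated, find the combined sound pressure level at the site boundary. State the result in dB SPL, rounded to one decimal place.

Apply inverse-square spreading to bring every level to the receiver, then sum 10^(L/10).
conveyor drive: 87 − 20·log₁₀(54.2/4.3) = 87 − 22.01 = 64.99 dB SPL.
diesel generator: 99 − 20·log₁₀(24.1/4.3) = 99 − 14.97 = 84.03 dB SPL.
Σ 10^(L/10) = 2.560e+08 → L_total = 10·log₁₀(2.560e+08) = 84.08 dB SPL.

84.1 dB SPL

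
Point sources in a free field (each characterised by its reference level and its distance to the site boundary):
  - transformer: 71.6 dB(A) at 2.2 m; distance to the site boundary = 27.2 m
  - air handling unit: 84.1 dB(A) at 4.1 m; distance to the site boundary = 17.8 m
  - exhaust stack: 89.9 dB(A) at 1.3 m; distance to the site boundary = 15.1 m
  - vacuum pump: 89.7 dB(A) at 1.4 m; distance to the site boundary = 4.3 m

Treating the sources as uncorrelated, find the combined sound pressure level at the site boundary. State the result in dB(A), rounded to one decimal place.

First find each source's level at the receiver (point-source: −20·log₁₀(r/r_ref)), then combine on an intensity basis.
transformer: 71.6 − 20·log₁₀(27.2/2.2) = 71.6 − 21.84 = 49.76 dB(A).
air handling unit: 84.1 − 20·log₁₀(17.8/4.1) = 84.1 − 12.75 = 71.35 dB(A).
exhaust stack: 89.9 − 20·log₁₀(15.1/1.3) = 89.9 − 21.30 = 68.60 dB(A).
vacuum pump: 89.7 − 20·log₁₀(4.3/1.4) = 89.7 − 9.75 = 79.95 dB(A).
Σ 10^(L/10) = 1.199e+08 → L_total = 10·log₁₀(1.199e+08) = 80.79 dB(A).

80.8 dB(A)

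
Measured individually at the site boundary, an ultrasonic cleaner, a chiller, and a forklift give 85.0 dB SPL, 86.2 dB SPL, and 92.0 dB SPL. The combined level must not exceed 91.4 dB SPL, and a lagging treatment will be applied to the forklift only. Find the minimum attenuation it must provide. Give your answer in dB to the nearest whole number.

4 dB

Fixed contribution from the other sources: Σ 10^(L/10) = 10^(85.0/10) + 10^(86.2/10) = 7.331e+08 (88.65 dB SPL).
To meet 91.4 dB SPL overall, the treated forklift may contribute at most 10^(91.4/10) − 7.331e+08 = 6.473e+08, i.e. 88.11 dB SPL.
So the forklift must be reduced from 92.0 to 88.11 dB SPL: IL = 3.89 dB.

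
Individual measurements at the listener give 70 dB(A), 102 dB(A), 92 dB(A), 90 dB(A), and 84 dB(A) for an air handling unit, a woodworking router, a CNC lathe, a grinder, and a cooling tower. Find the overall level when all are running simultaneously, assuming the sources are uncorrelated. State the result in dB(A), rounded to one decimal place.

For uncorrelated sources the intensities add, so convert each level to linear form, sum, and take 10·log₁₀ of the total.
Σ 10^(L/10) = 10^(70/10) + 10^(102/10) + 10^(92/10) + 10^(90/10) + 10^(84/10) = 1.870e+10.
L_total = 10·log₁₀(1.870e+10) = 102.72 dB(A).

102.7 dB(A)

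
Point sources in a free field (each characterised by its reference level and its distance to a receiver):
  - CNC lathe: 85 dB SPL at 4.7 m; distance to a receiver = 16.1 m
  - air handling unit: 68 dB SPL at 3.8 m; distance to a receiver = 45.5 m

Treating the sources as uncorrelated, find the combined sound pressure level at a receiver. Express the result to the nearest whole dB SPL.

Propagate each source to the receiver with L = L_ref − 20·log₁₀(r/r_ref), then add intensities.
CNC lathe: 85 − 20·log₁₀(16.1/4.7) = 85 − 10.69 = 74.31 dB SPL.
air handling unit: 68 − 20·log₁₀(45.5/3.8) = 68 − 21.56 = 46.44 dB SPL.
Σ 10^(L/10) = 2.699e+07 → L_total = 10·log₁₀(2.699e+07) = 74.31 dB SPL.

74 dB SPL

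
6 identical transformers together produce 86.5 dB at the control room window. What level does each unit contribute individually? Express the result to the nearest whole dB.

79 dB

Dividing the total intensity by 6 lowers the level by 10·log₁₀ 6 = 7.782 dB: L₁ = 86.5 − 7.782.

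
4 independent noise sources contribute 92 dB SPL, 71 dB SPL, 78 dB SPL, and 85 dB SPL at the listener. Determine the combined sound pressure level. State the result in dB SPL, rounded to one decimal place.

For uncorrelated sources the intensities add, so convert each level to linear form, sum, and take 10·log₁₀ of the total.
Σ 10^(L/10) = 10^(92/10) + 10^(71/10) + 10^(78/10) + 10^(85/10) = 1.977e+09.
L_total = 10·log₁₀(1.977e+09) = 92.96 dB SPL.

93.0 dB SPL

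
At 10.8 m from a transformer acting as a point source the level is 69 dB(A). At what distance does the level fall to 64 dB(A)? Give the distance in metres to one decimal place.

The 5.0 dB drop corresponds to a distance ratio of 10^(5.0/20) for a point source.
r₂ = 10.8·10^((69−64)/20) = 10.8·10^(5.0/20) = 19.21 m.

19.2 m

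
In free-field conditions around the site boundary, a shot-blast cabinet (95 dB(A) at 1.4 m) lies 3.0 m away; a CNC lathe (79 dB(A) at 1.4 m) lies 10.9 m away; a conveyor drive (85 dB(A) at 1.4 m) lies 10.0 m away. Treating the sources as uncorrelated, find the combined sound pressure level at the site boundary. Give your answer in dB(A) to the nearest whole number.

First find each source's level at the receiver (point-source: −20·log₁₀(r/r_ref)), then combine on an intensity basis.
shot-blast cabinet: 95 − 20·log₁₀(3.0/1.4) = 95 − 6.62 = 88.38 dB(A).
CNC lathe: 79 − 20·log₁₀(10.9/1.4) = 79 − 17.83 = 61.17 dB(A).
conveyor drive: 85 − 20·log₁₀(10.0/1.4) = 85 − 17.08 = 67.92 dB(A).
Σ 10^(L/10) = 6.962e+08 → L_total = 10·log₁₀(6.962e+08) = 88.43 dB(A).

88 dB(A)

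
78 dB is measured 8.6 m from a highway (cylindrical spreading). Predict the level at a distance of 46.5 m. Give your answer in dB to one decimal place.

70.7 dB

Cylindrical spreading from a line source gives a 10·log₁₀(r₂/r₁) drop.
L₂ = 78 − 10·log₁₀(46.5/8.6) = 78 − 7.330 = 70.67 dB.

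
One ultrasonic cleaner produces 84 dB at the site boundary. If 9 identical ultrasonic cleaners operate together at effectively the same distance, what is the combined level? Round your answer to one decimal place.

93.5 dB

L_total = L₁ + 10·log₁₀ N for N identical incoherent sources.
L_total = 84 + 10·log₁₀(9) = 84 + 9.542 = 93.54 dB.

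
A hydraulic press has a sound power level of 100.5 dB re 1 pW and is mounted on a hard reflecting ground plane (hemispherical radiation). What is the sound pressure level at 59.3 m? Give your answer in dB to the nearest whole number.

Free-field hemispherical radiation: L_p = L_w − 10·log₁₀(2π·r²), r = 59.3 m.
2π·r² = 2.209e+04 m², 10·log₁₀ of that is 43.443 dB.
L_p = 100.5 − 43.443 = 57.06 dB.

57 dB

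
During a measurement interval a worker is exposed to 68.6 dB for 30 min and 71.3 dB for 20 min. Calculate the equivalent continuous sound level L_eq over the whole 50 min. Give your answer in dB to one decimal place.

L_eq = 10·log₁₀[(1/T)·Σ tᵢ·10^(Lᵢ/10)] with T = 50 min.
Σ tᵢ·10^(Lᵢ/10) = 30·10^(68.6/10) + 20·10^(71.3/10) = 4.871e+08.
L_eq = 10·log₁₀(4.871e+08/50) = 69.89 dB.

69.9 dB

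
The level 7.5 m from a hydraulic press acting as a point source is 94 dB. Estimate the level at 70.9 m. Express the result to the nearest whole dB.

Point-source attenuation: ΔL = 20·log₁₀(r₂/r₁) = 20·log₁₀(70.9/7.5) = 19.512 dB.
L₂ = 94 − 20·log₁₀(70.9/7.5) = 94 − 19.512 = 74.49 dB.

74 dB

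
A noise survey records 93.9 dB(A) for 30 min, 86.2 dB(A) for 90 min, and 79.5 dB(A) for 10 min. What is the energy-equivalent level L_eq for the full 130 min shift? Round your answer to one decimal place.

89.4 dB(A)

Weight each interval's intensity by its duration and average over T = 130 min:
Σ tᵢ·10^(Lᵢ/10) = 30·10^(93.9/10) + 90·10^(86.2/10) + 10·10^(79.5/10) = 1.121e+11.
L_eq = 10·log₁₀(1.121e+11/130) = 89.35 dB(A).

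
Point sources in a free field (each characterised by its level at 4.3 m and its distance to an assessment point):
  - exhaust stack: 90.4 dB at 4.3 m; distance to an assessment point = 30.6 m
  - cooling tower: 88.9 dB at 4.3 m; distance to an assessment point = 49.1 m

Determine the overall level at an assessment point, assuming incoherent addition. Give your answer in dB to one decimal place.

Propagate each source to the receiver with L = L_ref − 20·log₁₀(r/r_ref), then add intensities.
exhaust stack: 90.4 − 20·log₁₀(30.6/4.3) = 90.4 − 17.05 = 73.35 dB.
cooling tower: 88.9 − 20·log₁₀(49.1/4.3) = 88.9 − 21.15 = 67.75 dB.
Σ 10^(L/10) = 2.761e+07 → L_total = 10·log₁₀(2.761e+07) = 74.41 dB.

74.4 dB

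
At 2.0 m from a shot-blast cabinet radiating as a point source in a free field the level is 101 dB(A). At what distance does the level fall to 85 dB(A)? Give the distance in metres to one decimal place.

12.6 m

For a point source L₁ − L₂ = 20·log₁₀(r₂/r₁), so r₂ = r₁·10^((L₁−L₂)/20).
r₂ = 2.0·10^((101−85)/20) = 2.0·10^(16.0/20) = 12.62 m.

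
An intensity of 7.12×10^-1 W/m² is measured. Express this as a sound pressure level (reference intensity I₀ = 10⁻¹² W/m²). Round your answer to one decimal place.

118.5 dB

Dividing by I₀ shifts the exponent by 12: I/I₀ = 7.12×10^11.
L = 10·(0.8525 + 11) = 118.52 dB.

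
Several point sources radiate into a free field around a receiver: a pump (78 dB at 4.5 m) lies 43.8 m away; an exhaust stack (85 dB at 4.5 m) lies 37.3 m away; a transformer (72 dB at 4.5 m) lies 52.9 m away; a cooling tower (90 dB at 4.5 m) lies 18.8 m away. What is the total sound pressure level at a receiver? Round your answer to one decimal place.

78.0 dB

First find each source's level at the receiver (point-source: −20·log₁₀(r/r_ref)), then combine on an intensity basis.
pump: 78 − 20·log₁₀(43.8/4.5) = 78 − 19.77 = 58.23 dB.
exhaust stack: 85 − 20·log₁₀(37.3/4.5) = 85 − 18.37 = 66.63 dB.
transformer: 72 − 20·log₁₀(52.9/4.5) = 72 − 21.40 = 50.60 dB.
cooling tower: 90 − 20·log₁₀(18.8/4.5) = 90 − 12.42 = 77.58 dB.
Σ 10^(L/10) = 6.268e+07 → L_total = 10·log₁₀(6.268e+07) = 77.97 dB.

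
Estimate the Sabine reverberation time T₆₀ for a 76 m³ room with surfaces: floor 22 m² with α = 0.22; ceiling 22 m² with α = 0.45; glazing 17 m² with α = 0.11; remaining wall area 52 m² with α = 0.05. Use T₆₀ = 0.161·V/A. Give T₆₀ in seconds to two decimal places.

A = Σ Sᵢαᵢ = 22·0.22 + 22·0.45 + 17·0.11 + 52·0.05 = 19.21 m².
T₆₀ = 0.161 × 76 / 19.21 = 0.637 s.

0.64 s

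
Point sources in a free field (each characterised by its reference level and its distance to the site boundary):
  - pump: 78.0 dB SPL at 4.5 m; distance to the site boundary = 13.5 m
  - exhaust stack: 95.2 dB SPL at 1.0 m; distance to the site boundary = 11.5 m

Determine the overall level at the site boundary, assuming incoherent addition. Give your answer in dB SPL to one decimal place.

First find each source's level at the receiver (point-source: −20·log₁₀(r/r_ref)), then combine on an intensity basis.
pump: 78.0 − 20·log₁₀(13.5/4.5) = 78.0 − 9.54 = 68.46 dB SPL.
exhaust stack: 95.2 − 20·log₁₀(11.5/1.0) = 95.2 − 21.21 = 73.99 dB SPL.
Σ 10^(L/10) = 3.205e+07 → L_total = 10·log₁₀(3.205e+07) = 75.06 dB SPL.

75.1 dB SPL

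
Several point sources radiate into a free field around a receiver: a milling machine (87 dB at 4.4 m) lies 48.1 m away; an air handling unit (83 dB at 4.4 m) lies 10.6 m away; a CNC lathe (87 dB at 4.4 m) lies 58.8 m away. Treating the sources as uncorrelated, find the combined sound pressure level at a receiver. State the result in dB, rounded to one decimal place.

Apply inverse-square spreading to bring every level to the receiver, then sum 10^(L/10).
milling machine: 87 − 20·log₁₀(48.1/4.4) = 87 − 20.77 = 66.23 dB.
air handling unit: 83 − 20·log₁₀(10.6/4.4) = 83 − 7.64 = 75.36 dB.
CNC lathe: 87 − 20·log₁₀(58.8/4.4) = 87 − 22.52 = 64.48 dB.
Σ 10^(L/10) = 4.138e+07 → L_total = 10·log₁₀(4.138e+07) = 76.17 dB.

76.2 dB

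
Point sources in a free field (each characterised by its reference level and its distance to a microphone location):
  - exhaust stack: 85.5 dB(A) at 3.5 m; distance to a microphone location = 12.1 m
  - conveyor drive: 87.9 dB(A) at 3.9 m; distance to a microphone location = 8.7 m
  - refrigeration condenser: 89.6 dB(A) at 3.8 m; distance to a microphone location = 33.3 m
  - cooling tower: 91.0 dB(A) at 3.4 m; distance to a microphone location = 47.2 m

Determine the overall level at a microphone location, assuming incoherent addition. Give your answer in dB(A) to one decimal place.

First find each source's level at the receiver (point-source: −20·log₁₀(r/r_ref)), then combine on an intensity basis.
exhaust stack: 85.5 − 20·log₁₀(12.1/3.5) = 85.5 − 10.77 = 74.73 dB(A).
conveyor drive: 87.9 − 20·log₁₀(8.7/3.9) = 87.9 − 6.97 = 80.93 dB(A).
refrigeration condenser: 89.6 − 20·log₁₀(33.3/3.8) = 89.6 − 18.85 = 70.75 dB(A).
cooling tower: 91.0 − 20·log₁₀(47.2/3.4) = 91.0 − 22.85 = 68.15 dB(A).
Σ 10^(L/10) = 1.720e+08 → L_total = 10·log₁₀(1.720e+08) = 82.36 dB(A).

82.4 dB(A)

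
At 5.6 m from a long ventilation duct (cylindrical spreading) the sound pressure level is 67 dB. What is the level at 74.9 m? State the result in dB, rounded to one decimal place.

For a line source, L₂ = L₁ − 10·log₁₀(r₂/r₁).
L₂ = 67 − 10·log₁₀(74.9/5.6) = 67 − 11.263 = 55.74 dB.

55.7 dB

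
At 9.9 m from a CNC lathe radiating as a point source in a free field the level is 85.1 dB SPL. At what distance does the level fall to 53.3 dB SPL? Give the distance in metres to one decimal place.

The 31.8 dB drop corresponds to a distance ratio of 10^(31.8/20) for a point source.
r₂ = 9.9·10^((85.1−53.3)/20) = 9.9·10^(31.8/20) = 385.15 m.

385.2 m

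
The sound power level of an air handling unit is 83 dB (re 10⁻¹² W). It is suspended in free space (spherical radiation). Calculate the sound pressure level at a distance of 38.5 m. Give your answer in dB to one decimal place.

The power spreads over a sphere of area 4π·r², so L_p = L_w − 10·log₁₀(4π·r²).
4π·r² = 1.863e+04 m², 10·log₁₀ of that is 42.701 dB.
L_p = 83 − 42.701 = 40.30 dB.

40.3 dB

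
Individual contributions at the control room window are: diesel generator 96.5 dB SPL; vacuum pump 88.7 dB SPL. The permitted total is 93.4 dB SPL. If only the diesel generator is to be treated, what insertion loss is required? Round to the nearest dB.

5 dB

The untreated sources together contribute 10^(88.7/10) = 7.413e+08, i.e. 88.70 dB SPL.
The limit corresponds to 10^(93.4/10) = 2.188e+09; subtracting the fixed part leaves 1.446e+09 for the diesel generator, i.e. 91.60 dB SPL.
So the diesel generator must be reduced from 96.5 to 91.60 dB SPL: IL = 4.90 dB.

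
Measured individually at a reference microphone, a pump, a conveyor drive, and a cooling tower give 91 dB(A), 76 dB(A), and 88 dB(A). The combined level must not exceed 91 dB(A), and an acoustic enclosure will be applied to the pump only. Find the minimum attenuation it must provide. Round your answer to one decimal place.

Fixed contribution from the other sources: Σ 10^(L/10) = 10^(76/10) + 10^(88/10) = 6.708e+08 (88.27 dB(A)).
The limit corresponds to 10^(91/10) = 1.259e+09; subtracting the fixed part leaves 5.882e+08 for the pump, i.e. 87.69 dB(A).
Required insertion loss = 91 − 87.69 = 3.31 dB.

3.3 dB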